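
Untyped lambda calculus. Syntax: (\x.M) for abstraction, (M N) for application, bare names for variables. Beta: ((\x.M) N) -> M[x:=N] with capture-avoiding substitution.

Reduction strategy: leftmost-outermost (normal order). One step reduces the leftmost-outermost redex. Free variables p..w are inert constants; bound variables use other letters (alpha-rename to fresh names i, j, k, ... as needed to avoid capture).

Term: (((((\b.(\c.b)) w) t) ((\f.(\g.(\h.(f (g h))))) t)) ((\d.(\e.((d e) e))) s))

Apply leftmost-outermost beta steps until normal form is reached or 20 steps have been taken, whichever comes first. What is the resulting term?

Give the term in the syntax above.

Answer: ((w (\g.(\h.(t (g h))))) (\e.((s e) e)))

Derivation:
Step 0: (((((\b.(\c.b)) w) t) ((\f.(\g.(\h.(f (g h))))) t)) ((\d.(\e.((d e) e))) s))
Step 1: ((((\c.w) t) ((\f.(\g.(\h.(f (g h))))) t)) ((\d.(\e.((d e) e))) s))
Step 2: ((w ((\f.(\g.(\h.(f (g h))))) t)) ((\d.(\e.((d e) e))) s))
Step 3: ((w (\g.(\h.(t (g h))))) ((\d.(\e.((d e) e))) s))
Step 4: ((w (\g.(\h.(t (g h))))) (\e.((s e) e)))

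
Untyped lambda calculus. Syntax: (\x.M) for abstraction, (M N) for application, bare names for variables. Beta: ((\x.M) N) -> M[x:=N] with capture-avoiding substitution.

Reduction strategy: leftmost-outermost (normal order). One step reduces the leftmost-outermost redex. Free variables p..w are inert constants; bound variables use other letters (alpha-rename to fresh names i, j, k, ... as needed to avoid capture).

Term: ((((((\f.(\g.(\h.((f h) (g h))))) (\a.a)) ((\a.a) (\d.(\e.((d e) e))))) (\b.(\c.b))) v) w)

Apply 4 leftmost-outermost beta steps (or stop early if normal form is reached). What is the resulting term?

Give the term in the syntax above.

Step 0: ((((((\f.(\g.(\h.((f h) (g h))))) (\a.a)) ((\a.a) (\d.(\e.((d e) e))))) (\b.(\c.b))) v) w)
Step 1: (((((\g.(\h.(((\a.a) h) (g h)))) ((\a.a) (\d.(\e.((d e) e))))) (\b.(\c.b))) v) w)
Step 2: ((((\h.(((\a.a) h) (((\a.a) (\d.(\e.((d e) e)))) h))) (\b.(\c.b))) v) w)
Step 3: (((((\a.a) (\b.(\c.b))) (((\a.a) (\d.(\e.((d e) e)))) (\b.(\c.b)))) v) w)
Step 4: ((((\b.(\c.b)) (((\a.a) (\d.(\e.((d e) e)))) (\b.(\c.b)))) v) w)

Answer: ((((\b.(\c.b)) (((\a.a) (\d.(\e.((d e) e)))) (\b.(\c.b)))) v) w)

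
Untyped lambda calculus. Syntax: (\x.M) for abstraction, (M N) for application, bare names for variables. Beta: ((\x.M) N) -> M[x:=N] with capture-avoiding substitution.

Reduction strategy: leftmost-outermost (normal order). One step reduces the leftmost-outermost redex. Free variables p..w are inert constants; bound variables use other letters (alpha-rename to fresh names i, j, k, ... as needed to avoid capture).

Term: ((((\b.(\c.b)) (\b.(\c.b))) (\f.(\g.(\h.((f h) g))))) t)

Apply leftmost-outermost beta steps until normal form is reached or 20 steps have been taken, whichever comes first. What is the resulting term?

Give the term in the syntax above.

Step 0: ((((\b.(\c.b)) (\b.(\c.b))) (\f.(\g.(\h.((f h) g))))) t)
Step 1: (((\c.(\b.(\c.b))) (\f.(\g.(\h.((f h) g))))) t)
Step 2: ((\b.(\c.b)) t)
Step 3: (\c.t)

Answer: (\c.t)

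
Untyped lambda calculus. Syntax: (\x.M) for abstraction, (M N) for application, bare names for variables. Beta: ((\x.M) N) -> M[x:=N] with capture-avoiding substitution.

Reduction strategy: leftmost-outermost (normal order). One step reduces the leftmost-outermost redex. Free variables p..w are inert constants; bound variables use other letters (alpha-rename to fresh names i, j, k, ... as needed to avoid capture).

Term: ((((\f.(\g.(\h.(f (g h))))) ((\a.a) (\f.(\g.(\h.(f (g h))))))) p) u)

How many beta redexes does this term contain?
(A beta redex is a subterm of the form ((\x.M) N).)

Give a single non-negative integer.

Term: ((((\f.(\g.(\h.(f (g h))))) ((\a.a) (\f.(\g.(\h.(f (g h))))))) p) u)
  Redex: ((\f.(\g.(\h.(f (g h))))) ((\a.a) (\f.(\g.(\h.(f (g h)))))))
  Redex: ((\a.a) (\f.(\g.(\h.(f (g h))))))
Total redexes: 2

Answer: 2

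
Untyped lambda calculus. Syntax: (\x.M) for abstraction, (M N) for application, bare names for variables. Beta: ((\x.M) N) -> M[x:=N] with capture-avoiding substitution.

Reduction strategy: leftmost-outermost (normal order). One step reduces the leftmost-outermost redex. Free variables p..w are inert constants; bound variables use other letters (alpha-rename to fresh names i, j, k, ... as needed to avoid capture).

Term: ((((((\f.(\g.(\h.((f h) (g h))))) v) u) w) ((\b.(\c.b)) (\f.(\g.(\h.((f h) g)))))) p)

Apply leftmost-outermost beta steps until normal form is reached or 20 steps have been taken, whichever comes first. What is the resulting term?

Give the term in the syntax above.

Step 0: ((((((\f.(\g.(\h.((f h) (g h))))) v) u) w) ((\b.(\c.b)) (\f.(\g.(\h.((f h) g)))))) p)
Step 1: (((((\g.(\h.((v h) (g h)))) u) w) ((\b.(\c.b)) (\f.(\g.(\h.((f h) g)))))) p)
Step 2: ((((\h.((v h) (u h))) w) ((\b.(\c.b)) (\f.(\g.(\h.((f h) g)))))) p)
Step 3: ((((v w) (u w)) ((\b.(\c.b)) (\f.(\g.(\h.((f h) g)))))) p)
Step 4: ((((v w) (u w)) (\c.(\f.(\g.(\h.((f h) g)))))) p)

Answer: ((((v w) (u w)) (\c.(\f.(\g.(\h.((f h) g)))))) p)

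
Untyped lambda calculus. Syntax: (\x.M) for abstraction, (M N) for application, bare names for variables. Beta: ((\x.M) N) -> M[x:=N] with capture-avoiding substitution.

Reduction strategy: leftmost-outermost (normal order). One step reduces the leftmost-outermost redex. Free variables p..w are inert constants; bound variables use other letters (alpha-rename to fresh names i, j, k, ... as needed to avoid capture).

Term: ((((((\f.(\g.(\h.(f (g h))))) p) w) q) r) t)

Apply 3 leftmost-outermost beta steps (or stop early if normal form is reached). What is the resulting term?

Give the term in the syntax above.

Step 0: ((((((\f.(\g.(\h.(f (g h))))) p) w) q) r) t)
Step 1: (((((\g.(\h.(p (g h)))) w) q) r) t)
Step 2: ((((\h.(p (w h))) q) r) t)
Step 3: (((p (w q)) r) t)

Answer: (((p (w q)) r) t)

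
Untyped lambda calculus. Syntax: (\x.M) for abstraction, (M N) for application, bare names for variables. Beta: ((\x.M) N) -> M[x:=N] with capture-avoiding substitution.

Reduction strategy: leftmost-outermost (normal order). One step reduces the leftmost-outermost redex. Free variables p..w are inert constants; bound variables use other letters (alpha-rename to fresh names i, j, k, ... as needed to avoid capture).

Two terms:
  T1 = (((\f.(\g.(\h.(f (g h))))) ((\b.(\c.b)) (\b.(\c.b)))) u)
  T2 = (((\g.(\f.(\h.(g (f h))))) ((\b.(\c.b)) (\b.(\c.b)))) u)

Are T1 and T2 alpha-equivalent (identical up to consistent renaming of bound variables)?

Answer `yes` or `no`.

Answer: yes

Derivation:
Term 1: (((\f.(\g.(\h.(f (g h))))) ((\b.(\c.b)) (\b.(\c.b)))) u)
Term 2: (((\g.(\f.(\h.(g (f h))))) ((\b.(\c.b)) (\b.(\c.b)))) u)
Alpha-equivalence: compare structure up to binder renaming.
Result: True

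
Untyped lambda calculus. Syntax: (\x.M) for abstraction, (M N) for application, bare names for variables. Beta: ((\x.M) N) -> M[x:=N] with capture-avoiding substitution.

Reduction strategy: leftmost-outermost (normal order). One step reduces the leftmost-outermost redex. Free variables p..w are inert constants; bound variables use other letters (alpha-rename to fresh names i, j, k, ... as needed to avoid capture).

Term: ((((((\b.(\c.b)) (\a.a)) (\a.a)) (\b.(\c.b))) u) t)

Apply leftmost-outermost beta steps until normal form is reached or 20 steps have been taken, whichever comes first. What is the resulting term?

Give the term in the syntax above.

Answer: u

Derivation:
Step 0: ((((((\b.(\c.b)) (\a.a)) (\a.a)) (\b.(\c.b))) u) t)
Step 1: (((((\c.(\a.a)) (\a.a)) (\b.(\c.b))) u) t)
Step 2: ((((\a.a) (\b.(\c.b))) u) t)
Step 3: (((\b.(\c.b)) u) t)
Step 4: ((\c.u) t)
Step 5: u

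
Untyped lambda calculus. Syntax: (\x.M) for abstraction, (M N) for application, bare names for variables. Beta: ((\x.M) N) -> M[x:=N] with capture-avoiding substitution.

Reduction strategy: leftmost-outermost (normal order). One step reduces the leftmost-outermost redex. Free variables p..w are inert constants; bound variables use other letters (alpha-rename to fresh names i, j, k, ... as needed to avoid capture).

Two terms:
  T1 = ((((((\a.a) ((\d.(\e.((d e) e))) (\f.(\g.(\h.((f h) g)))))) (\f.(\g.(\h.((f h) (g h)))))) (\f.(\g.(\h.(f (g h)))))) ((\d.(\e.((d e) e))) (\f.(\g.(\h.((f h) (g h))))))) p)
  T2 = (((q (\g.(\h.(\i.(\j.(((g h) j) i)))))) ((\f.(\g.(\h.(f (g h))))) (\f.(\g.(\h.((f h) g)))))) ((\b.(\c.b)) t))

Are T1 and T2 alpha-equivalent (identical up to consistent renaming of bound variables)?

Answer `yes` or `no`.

Term 1: ((((((\a.a) ((\d.(\e.((d e) e))) (\f.(\g.(\h.((f h) g)))))) (\f.(\g.(\h.((f h) (g h)))))) (\f.(\g.(\h.(f (g h)))))) ((\d.(\e.((d e) e))) (\f.(\g.(\h.((f h) (g h))))))) p)
Term 2: (((q (\g.(\h.(\i.(\j.(((g h) j) i)))))) ((\f.(\g.(\h.(f (g h))))) (\f.(\g.(\h.((f h) g)))))) ((\b.(\c.b)) t))
Alpha-equivalence: compare structure up to binder renaming.
Result: False

Answer: no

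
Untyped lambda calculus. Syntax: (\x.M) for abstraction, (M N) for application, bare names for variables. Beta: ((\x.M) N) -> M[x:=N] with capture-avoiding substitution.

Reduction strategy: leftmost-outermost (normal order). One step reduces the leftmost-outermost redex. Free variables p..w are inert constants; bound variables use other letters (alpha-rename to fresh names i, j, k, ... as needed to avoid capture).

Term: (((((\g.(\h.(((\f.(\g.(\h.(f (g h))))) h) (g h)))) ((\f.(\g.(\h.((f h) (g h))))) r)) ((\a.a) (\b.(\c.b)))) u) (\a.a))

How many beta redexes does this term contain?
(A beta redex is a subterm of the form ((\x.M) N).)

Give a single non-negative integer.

Term: (((((\g.(\h.(((\f.(\g.(\h.(f (g h))))) h) (g h)))) ((\f.(\g.(\h.((f h) (g h))))) r)) ((\a.a) (\b.(\c.b)))) u) (\a.a))
  Redex: ((\g.(\h.(((\f.(\g.(\h.(f (g h))))) h) (g h)))) ((\f.(\g.(\h.((f h) (g h))))) r))
  Redex: ((\f.(\g.(\h.(f (g h))))) h)
  Redex: ((\f.(\g.(\h.((f h) (g h))))) r)
  Redex: ((\a.a) (\b.(\c.b)))
Total redexes: 4

Answer: 4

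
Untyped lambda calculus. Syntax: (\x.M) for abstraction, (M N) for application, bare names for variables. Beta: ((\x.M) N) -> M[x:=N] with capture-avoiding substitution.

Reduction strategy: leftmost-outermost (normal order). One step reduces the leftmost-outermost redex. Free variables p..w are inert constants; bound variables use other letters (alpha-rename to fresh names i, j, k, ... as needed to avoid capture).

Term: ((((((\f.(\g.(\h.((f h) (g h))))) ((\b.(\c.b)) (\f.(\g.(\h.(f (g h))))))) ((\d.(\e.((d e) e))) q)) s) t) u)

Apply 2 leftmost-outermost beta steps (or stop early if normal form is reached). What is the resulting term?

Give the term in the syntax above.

Answer: ((((\h.((((\b.(\c.b)) (\f.(\g.(\h.(f (g h)))))) h) (((\d.(\e.((d e) e))) q) h))) s) t) u)

Derivation:
Step 0: ((((((\f.(\g.(\h.((f h) (g h))))) ((\b.(\c.b)) (\f.(\g.(\h.(f (g h))))))) ((\d.(\e.((d e) e))) q)) s) t) u)
Step 1: (((((\g.(\h.((((\b.(\c.b)) (\f.(\g.(\h.(f (g h)))))) h) (g h)))) ((\d.(\e.((d e) e))) q)) s) t) u)
Step 2: ((((\h.((((\b.(\c.b)) (\f.(\g.(\h.(f (g h)))))) h) (((\d.(\e.((d e) e))) q) h))) s) t) u)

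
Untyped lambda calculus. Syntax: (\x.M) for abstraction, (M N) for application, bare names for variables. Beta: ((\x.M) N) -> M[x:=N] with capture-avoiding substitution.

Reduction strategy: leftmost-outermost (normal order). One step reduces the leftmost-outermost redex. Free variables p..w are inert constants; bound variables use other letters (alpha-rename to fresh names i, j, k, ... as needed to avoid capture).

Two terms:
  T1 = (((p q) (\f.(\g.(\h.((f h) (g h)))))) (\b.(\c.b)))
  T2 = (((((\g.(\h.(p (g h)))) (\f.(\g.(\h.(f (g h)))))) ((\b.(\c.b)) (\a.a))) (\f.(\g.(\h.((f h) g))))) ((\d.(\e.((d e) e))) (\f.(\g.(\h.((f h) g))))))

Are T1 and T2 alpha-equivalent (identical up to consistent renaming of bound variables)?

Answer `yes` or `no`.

Term 1: (((p q) (\f.(\g.(\h.((f h) (g h)))))) (\b.(\c.b)))
Term 2: (((((\g.(\h.(p (g h)))) (\f.(\g.(\h.(f (g h)))))) ((\b.(\c.b)) (\a.a))) (\f.(\g.(\h.((f h) g))))) ((\d.(\e.((d e) e))) (\f.(\g.(\h.((f h) g))))))
Alpha-equivalence: compare structure up to binder renaming.
Result: False

Answer: no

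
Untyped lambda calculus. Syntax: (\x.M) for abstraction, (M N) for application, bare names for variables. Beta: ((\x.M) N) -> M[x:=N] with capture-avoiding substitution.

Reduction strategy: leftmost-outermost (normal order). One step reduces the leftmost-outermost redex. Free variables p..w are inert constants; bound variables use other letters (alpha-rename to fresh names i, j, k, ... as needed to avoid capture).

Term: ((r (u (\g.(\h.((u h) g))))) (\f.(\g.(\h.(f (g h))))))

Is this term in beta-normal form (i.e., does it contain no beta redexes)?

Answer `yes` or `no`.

Answer: yes

Derivation:
Term: ((r (u (\g.(\h.((u h) g))))) (\f.(\g.(\h.(f (g h))))))
No beta redexes found.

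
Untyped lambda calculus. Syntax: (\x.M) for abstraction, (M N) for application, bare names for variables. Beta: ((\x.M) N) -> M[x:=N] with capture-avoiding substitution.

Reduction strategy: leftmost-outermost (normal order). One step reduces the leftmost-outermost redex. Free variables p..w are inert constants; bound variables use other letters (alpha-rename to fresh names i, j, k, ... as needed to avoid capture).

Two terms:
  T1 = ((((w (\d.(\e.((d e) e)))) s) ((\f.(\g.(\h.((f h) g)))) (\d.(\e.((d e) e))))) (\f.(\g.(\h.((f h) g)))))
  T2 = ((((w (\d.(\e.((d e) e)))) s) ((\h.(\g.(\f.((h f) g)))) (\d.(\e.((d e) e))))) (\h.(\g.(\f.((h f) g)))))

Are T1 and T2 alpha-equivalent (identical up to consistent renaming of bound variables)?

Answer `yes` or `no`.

Term 1: ((((w (\d.(\e.((d e) e)))) s) ((\f.(\g.(\h.((f h) g)))) (\d.(\e.((d e) e))))) (\f.(\g.(\h.((f h) g)))))
Term 2: ((((w (\d.(\e.((d e) e)))) s) ((\h.(\g.(\f.((h f) g)))) (\d.(\e.((d e) e))))) (\h.(\g.(\f.((h f) g)))))
Alpha-equivalence: compare structure up to binder renaming.
Result: True

Answer: yes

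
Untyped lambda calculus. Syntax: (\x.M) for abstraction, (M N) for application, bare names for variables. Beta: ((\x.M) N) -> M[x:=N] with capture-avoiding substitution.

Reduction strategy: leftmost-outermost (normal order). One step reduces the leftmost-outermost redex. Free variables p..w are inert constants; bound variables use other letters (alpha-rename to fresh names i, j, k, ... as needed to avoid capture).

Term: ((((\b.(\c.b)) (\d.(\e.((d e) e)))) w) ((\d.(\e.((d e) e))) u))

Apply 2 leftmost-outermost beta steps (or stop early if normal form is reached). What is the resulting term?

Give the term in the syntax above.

Step 0: ((((\b.(\c.b)) (\d.(\e.((d e) e)))) w) ((\d.(\e.((d e) e))) u))
Step 1: (((\c.(\d.(\e.((d e) e)))) w) ((\d.(\e.((d e) e))) u))
Step 2: ((\d.(\e.((d e) e))) ((\d.(\e.((d e) e))) u))

Answer: ((\d.(\e.((d e) e))) ((\d.(\e.((d e) e))) u))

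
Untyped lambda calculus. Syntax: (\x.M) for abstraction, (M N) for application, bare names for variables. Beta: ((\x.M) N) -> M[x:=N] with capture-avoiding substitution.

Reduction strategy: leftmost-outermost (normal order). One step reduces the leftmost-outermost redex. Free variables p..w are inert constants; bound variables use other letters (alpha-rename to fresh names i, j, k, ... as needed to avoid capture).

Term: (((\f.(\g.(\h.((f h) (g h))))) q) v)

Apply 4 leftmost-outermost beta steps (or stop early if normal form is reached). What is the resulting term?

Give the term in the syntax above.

Step 0: (((\f.(\g.(\h.((f h) (g h))))) q) v)
Step 1: ((\g.(\h.((q h) (g h)))) v)
Step 2: (\h.((q h) (v h)))
Step 3: (normal form reached)

Answer: (\h.((q h) (v h)))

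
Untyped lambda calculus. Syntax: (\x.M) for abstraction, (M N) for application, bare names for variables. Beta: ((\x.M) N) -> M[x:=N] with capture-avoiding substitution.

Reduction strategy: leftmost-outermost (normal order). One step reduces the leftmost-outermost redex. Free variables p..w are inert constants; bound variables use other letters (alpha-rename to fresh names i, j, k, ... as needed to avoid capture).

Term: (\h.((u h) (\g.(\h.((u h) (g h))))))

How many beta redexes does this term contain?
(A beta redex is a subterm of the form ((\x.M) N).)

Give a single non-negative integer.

Answer: 0

Derivation:
Term: (\h.((u h) (\g.(\h.((u h) (g h))))))
  (no redexes)
Total redexes: 0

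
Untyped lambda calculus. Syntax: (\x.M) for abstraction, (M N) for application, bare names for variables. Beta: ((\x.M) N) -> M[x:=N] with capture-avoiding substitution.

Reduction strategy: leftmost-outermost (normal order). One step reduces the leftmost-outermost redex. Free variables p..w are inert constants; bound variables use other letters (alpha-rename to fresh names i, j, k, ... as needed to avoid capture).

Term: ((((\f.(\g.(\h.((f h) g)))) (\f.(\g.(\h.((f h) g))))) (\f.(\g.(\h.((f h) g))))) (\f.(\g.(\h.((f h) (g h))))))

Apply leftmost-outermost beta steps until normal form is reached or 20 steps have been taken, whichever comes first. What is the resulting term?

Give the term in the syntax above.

Step 0: ((((\f.(\g.(\h.((f h) g)))) (\f.(\g.(\h.((f h) g))))) (\f.(\g.(\h.((f h) g))))) (\f.(\g.(\h.((f h) (g h))))))
Step 1: (((\g.(\h.(((\f.(\g.(\h.((f h) g)))) h) g))) (\f.(\g.(\h.((f h) g))))) (\f.(\g.(\h.((f h) (g h))))))
Step 2: ((\h.(((\f.(\g.(\h.((f h) g)))) h) (\f.(\g.(\h.((f h) g)))))) (\f.(\g.(\h.((f h) (g h))))))
Step 3: (((\f.(\g.(\h.((f h) g)))) (\f.(\g.(\h.((f h) (g h)))))) (\f.(\g.(\h.((f h) g)))))
Step 4: ((\g.(\h.(((\f.(\g.(\h.((f h) (g h))))) h) g))) (\f.(\g.(\h.((f h) g)))))
Step 5: (\h.(((\f.(\g.(\h.((f h) (g h))))) h) (\f.(\g.(\h.((f h) g))))))
Step 6: (\h.((\g.(\i.((h i) (g i)))) (\f.(\g.(\h.((f h) g))))))
Step 7: (\h.(\i.((h i) ((\f.(\g.(\h.((f h) g)))) i))))
Step 8: (\h.(\i.((h i) (\g.(\h.((i h) g))))))

Answer: (\h.(\i.((h i) (\g.(\h.((i h) g))))))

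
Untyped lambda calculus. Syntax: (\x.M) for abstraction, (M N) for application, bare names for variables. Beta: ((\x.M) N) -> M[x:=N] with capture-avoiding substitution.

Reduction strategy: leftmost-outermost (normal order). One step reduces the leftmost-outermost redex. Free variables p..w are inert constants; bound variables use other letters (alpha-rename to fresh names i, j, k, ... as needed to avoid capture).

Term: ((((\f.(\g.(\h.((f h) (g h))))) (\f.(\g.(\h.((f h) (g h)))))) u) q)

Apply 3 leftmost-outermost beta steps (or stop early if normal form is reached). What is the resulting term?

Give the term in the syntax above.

Answer: (((\f.(\g.(\h.((f h) (g h))))) q) (u q))

Derivation:
Step 0: ((((\f.(\g.(\h.((f h) (g h))))) (\f.(\g.(\h.((f h) (g h)))))) u) q)
Step 1: (((\g.(\h.(((\f.(\g.(\h.((f h) (g h))))) h) (g h)))) u) q)
Step 2: ((\h.(((\f.(\g.(\h.((f h) (g h))))) h) (u h))) q)
Step 3: (((\f.(\g.(\h.((f h) (g h))))) q) (u q))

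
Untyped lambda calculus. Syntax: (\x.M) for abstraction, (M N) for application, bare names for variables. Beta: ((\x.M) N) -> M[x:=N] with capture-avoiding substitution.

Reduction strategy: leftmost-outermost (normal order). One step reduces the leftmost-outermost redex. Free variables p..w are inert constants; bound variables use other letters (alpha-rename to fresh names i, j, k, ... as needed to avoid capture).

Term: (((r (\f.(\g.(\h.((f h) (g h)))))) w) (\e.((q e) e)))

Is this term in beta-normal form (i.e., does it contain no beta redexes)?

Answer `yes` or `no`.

Term: (((r (\f.(\g.(\h.((f h) (g h)))))) w) (\e.((q e) e)))
No beta redexes found.

Answer: yes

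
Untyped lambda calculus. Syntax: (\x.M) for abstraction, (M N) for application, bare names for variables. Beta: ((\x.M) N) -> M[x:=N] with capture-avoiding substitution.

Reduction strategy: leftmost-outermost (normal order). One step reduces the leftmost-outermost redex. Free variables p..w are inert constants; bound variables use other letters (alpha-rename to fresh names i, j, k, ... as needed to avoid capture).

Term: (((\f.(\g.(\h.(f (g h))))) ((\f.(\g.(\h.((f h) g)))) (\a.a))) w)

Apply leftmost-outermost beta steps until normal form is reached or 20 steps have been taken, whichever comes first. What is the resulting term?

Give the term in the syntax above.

Step 0: (((\f.(\g.(\h.(f (g h))))) ((\f.(\g.(\h.((f h) g)))) (\a.a))) w)
Step 1: ((\g.(\h.(((\f.(\g.(\h.((f h) g)))) (\a.a)) (g h)))) w)
Step 2: (\h.(((\f.(\g.(\h.((f h) g)))) (\a.a)) (w h)))
Step 3: (\h.((\g.(\h.(((\a.a) h) g))) (w h)))
Step 4: (\h.(\i.(((\a.a) i) (w h))))
Step 5: (\h.(\i.(i (w h))))

Answer: (\h.(\i.(i (w h))))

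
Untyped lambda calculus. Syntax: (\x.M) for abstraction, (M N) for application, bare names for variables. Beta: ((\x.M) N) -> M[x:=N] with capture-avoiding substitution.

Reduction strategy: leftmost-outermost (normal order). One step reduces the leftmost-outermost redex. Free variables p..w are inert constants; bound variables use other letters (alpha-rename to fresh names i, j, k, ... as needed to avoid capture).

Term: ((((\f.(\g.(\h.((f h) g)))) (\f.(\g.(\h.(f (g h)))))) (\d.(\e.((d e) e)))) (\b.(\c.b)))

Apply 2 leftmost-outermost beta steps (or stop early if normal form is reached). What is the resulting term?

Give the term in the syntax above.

Answer: ((\h.(((\f.(\g.(\h.(f (g h))))) h) (\d.(\e.((d e) e))))) (\b.(\c.b)))

Derivation:
Step 0: ((((\f.(\g.(\h.((f h) g)))) (\f.(\g.(\h.(f (g h)))))) (\d.(\e.((d e) e)))) (\b.(\c.b)))
Step 1: (((\g.(\h.(((\f.(\g.(\h.(f (g h))))) h) g))) (\d.(\e.((d e) e)))) (\b.(\c.b)))
Step 2: ((\h.(((\f.(\g.(\h.(f (g h))))) h) (\d.(\e.((d e) e))))) (\b.(\c.b)))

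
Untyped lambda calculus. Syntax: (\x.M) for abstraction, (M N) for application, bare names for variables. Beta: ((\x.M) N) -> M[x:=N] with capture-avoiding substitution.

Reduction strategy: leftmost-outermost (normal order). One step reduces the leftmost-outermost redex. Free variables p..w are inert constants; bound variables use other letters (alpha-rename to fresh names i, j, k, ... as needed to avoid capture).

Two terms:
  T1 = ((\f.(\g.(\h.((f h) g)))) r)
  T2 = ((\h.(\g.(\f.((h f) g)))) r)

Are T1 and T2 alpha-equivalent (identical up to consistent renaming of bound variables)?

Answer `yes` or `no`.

Answer: yes

Derivation:
Term 1: ((\f.(\g.(\h.((f h) g)))) r)
Term 2: ((\h.(\g.(\f.((h f) g)))) r)
Alpha-equivalence: compare structure up to binder renaming.
Result: True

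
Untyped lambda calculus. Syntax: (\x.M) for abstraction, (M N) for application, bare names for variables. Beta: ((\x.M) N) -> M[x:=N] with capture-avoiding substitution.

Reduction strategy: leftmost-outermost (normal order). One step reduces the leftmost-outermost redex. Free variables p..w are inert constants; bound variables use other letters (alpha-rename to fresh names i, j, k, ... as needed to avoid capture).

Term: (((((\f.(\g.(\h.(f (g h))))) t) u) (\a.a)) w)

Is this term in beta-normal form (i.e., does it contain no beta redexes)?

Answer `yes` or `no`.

Answer: no

Derivation:
Term: (((((\f.(\g.(\h.(f (g h))))) t) u) (\a.a)) w)
Found 1 beta redex(es).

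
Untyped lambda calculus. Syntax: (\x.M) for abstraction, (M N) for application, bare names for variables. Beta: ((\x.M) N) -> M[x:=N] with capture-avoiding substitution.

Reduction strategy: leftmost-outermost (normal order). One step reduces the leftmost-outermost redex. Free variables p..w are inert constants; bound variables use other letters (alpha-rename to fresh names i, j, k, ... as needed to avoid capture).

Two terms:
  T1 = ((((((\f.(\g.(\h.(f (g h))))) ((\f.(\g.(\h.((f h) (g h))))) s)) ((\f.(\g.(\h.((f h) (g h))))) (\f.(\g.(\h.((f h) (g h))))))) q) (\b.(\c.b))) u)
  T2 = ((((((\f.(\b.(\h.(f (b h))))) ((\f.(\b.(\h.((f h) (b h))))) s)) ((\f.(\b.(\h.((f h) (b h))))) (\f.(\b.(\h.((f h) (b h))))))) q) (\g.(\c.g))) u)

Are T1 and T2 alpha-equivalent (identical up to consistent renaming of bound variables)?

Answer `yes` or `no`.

Term 1: ((((((\f.(\g.(\h.(f (g h))))) ((\f.(\g.(\h.((f h) (g h))))) s)) ((\f.(\g.(\h.((f h) (g h))))) (\f.(\g.(\h.((f h) (g h))))))) q) (\b.(\c.b))) u)
Term 2: ((((((\f.(\b.(\h.(f (b h))))) ((\f.(\b.(\h.((f h) (b h))))) s)) ((\f.(\b.(\h.((f h) (b h))))) (\f.(\b.(\h.((f h) (b h))))))) q) (\g.(\c.g))) u)
Alpha-equivalence: compare structure up to binder renaming.
Result: True

Answer: yes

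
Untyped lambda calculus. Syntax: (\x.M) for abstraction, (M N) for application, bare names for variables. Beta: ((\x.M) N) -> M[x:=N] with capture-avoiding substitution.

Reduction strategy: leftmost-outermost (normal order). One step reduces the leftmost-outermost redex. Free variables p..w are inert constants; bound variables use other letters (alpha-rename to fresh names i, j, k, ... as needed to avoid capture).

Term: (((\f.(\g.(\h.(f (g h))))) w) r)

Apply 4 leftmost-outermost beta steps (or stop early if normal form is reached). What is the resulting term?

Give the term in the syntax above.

Step 0: (((\f.(\g.(\h.(f (g h))))) w) r)
Step 1: ((\g.(\h.(w (g h)))) r)
Step 2: (\h.(w (r h)))
Step 3: (normal form reached)

Answer: (\h.(w (r h)))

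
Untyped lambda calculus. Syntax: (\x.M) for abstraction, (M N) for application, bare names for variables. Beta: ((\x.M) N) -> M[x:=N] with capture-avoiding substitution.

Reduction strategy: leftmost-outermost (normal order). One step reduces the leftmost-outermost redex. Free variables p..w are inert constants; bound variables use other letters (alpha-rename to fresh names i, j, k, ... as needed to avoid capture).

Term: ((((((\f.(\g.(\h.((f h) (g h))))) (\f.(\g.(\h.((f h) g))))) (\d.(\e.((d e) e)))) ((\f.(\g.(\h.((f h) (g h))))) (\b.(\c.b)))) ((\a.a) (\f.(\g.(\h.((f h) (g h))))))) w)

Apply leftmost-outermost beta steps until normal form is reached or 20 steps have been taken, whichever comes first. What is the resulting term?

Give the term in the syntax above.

Step 0: ((((((\f.(\g.(\h.((f h) (g h))))) (\f.(\g.(\h.((f h) g))))) (\d.(\e.((d e) e)))) ((\f.(\g.(\h.((f h) (g h))))) (\b.(\c.b)))) ((\a.a) (\f.(\g.(\h.((f h) (g h))))))) w)
Step 1: (((((\g.(\h.(((\f.(\g.(\h.((f h) g)))) h) (g h)))) (\d.(\e.((d e) e)))) ((\f.(\g.(\h.((f h) (g h))))) (\b.(\c.b)))) ((\a.a) (\f.(\g.(\h.((f h) (g h))))))) w)
Step 2: ((((\h.(((\f.(\g.(\h.((f h) g)))) h) ((\d.(\e.((d e) e))) h))) ((\f.(\g.(\h.((f h) (g h))))) (\b.(\c.b)))) ((\a.a) (\f.(\g.(\h.((f h) (g h))))))) w)
Step 3: (((((\f.(\g.(\h.((f h) g)))) ((\f.(\g.(\h.((f h) (g h))))) (\b.(\c.b)))) ((\d.(\e.((d e) e))) ((\f.(\g.(\h.((f h) (g h))))) (\b.(\c.b))))) ((\a.a) (\f.(\g.(\h.((f h) (g h))))))) w)
Step 4: ((((\g.(\h.((((\f.(\g.(\h.((f h) (g h))))) (\b.(\c.b))) h) g))) ((\d.(\e.((d e) e))) ((\f.(\g.(\h.((f h) (g h))))) (\b.(\c.b))))) ((\a.a) (\f.(\g.(\h.((f h) (g h))))))) w)
Step 5: (((\h.((((\f.(\g.(\h.((f h) (g h))))) (\b.(\c.b))) h) ((\d.(\e.((d e) e))) ((\f.(\g.(\h.((f h) (g h))))) (\b.(\c.b)))))) ((\a.a) (\f.(\g.(\h.((f h) (g h))))))) w)
Step 6: (((((\f.(\g.(\h.((f h) (g h))))) (\b.(\c.b))) ((\a.a) (\f.(\g.(\h.((f h) (g h))))))) ((\d.(\e.((d e) e))) ((\f.(\g.(\h.((f h) (g h))))) (\b.(\c.b))))) w)
Step 7: ((((\g.(\h.(((\b.(\c.b)) h) (g h)))) ((\a.a) (\f.(\g.(\h.((f h) (g h))))))) ((\d.(\e.((d e) e))) ((\f.(\g.(\h.((f h) (g h))))) (\b.(\c.b))))) w)
Step 8: (((\h.(((\b.(\c.b)) h) (((\a.a) (\f.(\g.(\h.((f h) (g h)))))) h))) ((\d.(\e.((d e) e))) ((\f.(\g.(\h.((f h) (g h))))) (\b.(\c.b))))) w)
Step 9: ((((\b.(\c.b)) ((\d.(\e.((d e) e))) ((\f.(\g.(\h.((f h) (g h))))) (\b.(\c.b))))) (((\a.a) (\f.(\g.(\h.((f h) (g h)))))) ((\d.(\e.((d e) e))) ((\f.(\g.(\h.((f h) (g h))))) (\b.(\c.b)))))) w)
Step 10: (((\c.((\d.(\e.((d e) e))) ((\f.(\g.(\h.((f h) (g h))))) (\b.(\c.b))))) (((\a.a) (\f.(\g.(\h.((f h) (g h)))))) ((\d.(\e.((d e) e))) ((\f.(\g.(\h.((f h) (g h))))) (\b.(\c.b)))))) w)
Step 11: (((\d.(\e.((d e) e))) ((\f.(\g.(\h.((f h) (g h))))) (\b.(\c.b)))) w)
Step 12: ((\e.((((\f.(\g.(\h.((f h) (g h))))) (\b.(\c.b))) e) e)) w)
Step 13: ((((\f.(\g.(\h.((f h) (g h))))) (\b.(\c.b))) w) w)
Step 14: (((\g.(\h.(((\b.(\c.b)) h) (g h)))) w) w)
Step 15: ((\h.(((\b.(\c.b)) h) (w h))) w)
Step 16: (((\b.(\c.b)) w) (w w))
Step 17: ((\c.w) (w w))
Step 18: w

Answer: w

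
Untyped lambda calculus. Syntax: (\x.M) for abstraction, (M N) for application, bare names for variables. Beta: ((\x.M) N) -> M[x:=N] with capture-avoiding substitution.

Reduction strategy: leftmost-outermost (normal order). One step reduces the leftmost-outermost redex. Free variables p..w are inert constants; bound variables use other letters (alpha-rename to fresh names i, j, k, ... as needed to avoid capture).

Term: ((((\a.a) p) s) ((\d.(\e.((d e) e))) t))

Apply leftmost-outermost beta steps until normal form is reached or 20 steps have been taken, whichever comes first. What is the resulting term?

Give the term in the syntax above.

Step 0: ((((\a.a) p) s) ((\d.(\e.((d e) e))) t))
Step 1: ((p s) ((\d.(\e.((d e) e))) t))
Step 2: ((p s) (\e.((t e) e)))

Answer: ((p s) (\e.((t e) e)))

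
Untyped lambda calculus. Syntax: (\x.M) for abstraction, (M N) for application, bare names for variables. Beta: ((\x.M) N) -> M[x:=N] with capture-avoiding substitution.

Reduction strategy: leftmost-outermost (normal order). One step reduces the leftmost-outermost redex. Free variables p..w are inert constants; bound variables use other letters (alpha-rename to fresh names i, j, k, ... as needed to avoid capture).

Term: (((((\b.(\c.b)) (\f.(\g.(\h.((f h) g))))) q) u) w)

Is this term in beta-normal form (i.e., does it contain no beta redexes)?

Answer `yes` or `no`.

Answer: no

Derivation:
Term: (((((\b.(\c.b)) (\f.(\g.(\h.((f h) g))))) q) u) w)
Found 1 beta redex(es).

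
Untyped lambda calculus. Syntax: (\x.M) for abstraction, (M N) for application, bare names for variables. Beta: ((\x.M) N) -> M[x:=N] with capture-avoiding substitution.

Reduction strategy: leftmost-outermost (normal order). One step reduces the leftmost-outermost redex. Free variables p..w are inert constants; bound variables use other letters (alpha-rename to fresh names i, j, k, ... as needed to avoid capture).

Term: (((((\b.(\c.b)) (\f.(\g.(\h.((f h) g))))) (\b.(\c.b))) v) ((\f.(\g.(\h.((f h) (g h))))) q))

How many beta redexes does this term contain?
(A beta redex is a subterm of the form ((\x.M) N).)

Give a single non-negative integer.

Answer: 2

Derivation:
Term: (((((\b.(\c.b)) (\f.(\g.(\h.((f h) g))))) (\b.(\c.b))) v) ((\f.(\g.(\h.((f h) (g h))))) q))
  Redex: ((\b.(\c.b)) (\f.(\g.(\h.((f h) g)))))
  Redex: ((\f.(\g.(\h.((f h) (g h))))) q)
Total redexes: 2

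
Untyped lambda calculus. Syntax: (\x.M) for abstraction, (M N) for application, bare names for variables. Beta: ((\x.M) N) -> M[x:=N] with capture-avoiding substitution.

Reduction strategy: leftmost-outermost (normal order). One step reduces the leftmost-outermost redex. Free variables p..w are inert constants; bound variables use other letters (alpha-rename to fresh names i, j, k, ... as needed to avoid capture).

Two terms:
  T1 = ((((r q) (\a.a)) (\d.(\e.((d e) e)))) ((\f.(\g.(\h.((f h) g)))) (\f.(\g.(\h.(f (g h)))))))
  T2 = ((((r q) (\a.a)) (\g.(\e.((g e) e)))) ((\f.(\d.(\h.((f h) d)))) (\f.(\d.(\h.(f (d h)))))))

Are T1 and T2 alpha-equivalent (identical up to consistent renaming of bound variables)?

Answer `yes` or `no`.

Term 1: ((((r q) (\a.a)) (\d.(\e.((d e) e)))) ((\f.(\g.(\h.((f h) g)))) (\f.(\g.(\h.(f (g h)))))))
Term 2: ((((r q) (\a.a)) (\g.(\e.((g e) e)))) ((\f.(\d.(\h.((f h) d)))) (\f.(\d.(\h.(f (d h)))))))
Alpha-equivalence: compare structure up to binder renaming.
Result: True

Answer: yes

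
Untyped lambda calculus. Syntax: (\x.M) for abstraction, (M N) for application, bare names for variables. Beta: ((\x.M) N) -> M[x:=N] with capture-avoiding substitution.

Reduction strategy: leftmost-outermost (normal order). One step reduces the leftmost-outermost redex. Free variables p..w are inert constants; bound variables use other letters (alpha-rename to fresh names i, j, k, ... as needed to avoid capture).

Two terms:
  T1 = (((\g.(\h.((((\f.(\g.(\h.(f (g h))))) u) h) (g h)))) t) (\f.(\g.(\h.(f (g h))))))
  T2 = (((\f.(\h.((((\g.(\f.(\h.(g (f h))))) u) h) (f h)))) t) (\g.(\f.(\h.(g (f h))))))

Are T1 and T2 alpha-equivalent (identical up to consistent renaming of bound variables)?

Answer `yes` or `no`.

Answer: yes

Derivation:
Term 1: (((\g.(\h.((((\f.(\g.(\h.(f (g h))))) u) h) (g h)))) t) (\f.(\g.(\h.(f (g h))))))
Term 2: (((\f.(\h.((((\g.(\f.(\h.(g (f h))))) u) h) (f h)))) t) (\g.(\f.(\h.(g (f h))))))
Alpha-equivalence: compare structure up to binder renaming.
Result: True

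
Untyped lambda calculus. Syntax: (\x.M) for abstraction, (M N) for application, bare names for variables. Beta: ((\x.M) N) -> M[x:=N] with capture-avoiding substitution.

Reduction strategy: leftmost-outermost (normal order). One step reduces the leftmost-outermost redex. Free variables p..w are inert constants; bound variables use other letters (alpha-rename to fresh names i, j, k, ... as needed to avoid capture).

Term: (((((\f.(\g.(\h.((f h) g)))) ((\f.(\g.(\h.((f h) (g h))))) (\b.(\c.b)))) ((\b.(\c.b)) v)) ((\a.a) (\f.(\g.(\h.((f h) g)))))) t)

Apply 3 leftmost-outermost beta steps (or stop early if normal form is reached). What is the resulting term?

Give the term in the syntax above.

Step 0: (((((\f.(\g.(\h.((f h) g)))) ((\f.(\g.(\h.((f h) (g h))))) (\b.(\c.b)))) ((\b.(\c.b)) v)) ((\a.a) (\f.(\g.(\h.((f h) g)))))) t)
Step 1: ((((\g.(\h.((((\f.(\g.(\h.((f h) (g h))))) (\b.(\c.b))) h) g))) ((\b.(\c.b)) v)) ((\a.a) (\f.(\g.(\h.((f h) g)))))) t)
Step 2: (((\h.((((\f.(\g.(\h.((f h) (g h))))) (\b.(\c.b))) h) ((\b.(\c.b)) v))) ((\a.a) (\f.(\g.(\h.((f h) g)))))) t)
Step 3: (((((\f.(\g.(\h.((f h) (g h))))) (\b.(\c.b))) ((\a.a) (\f.(\g.(\h.((f h) g)))))) ((\b.(\c.b)) v)) t)

Answer: (((((\f.(\g.(\h.((f h) (g h))))) (\b.(\c.b))) ((\a.a) (\f.(\g.(\h.((f h) g)))))) ((\b.(\c.b)) v)) t)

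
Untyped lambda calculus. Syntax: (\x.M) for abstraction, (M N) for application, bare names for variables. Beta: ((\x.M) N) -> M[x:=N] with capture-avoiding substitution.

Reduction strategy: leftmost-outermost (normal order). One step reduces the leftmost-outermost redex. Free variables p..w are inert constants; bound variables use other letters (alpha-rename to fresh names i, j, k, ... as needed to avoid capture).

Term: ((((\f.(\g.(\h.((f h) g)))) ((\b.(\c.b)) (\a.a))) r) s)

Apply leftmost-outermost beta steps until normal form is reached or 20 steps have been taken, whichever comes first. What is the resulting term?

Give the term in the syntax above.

Step 0: ((((\f.(\g.(\h.((f h) g)))) ((\b.(\c.b)) (\a.a))) r) s)
Step 1: (((\g.(\h.((((\b.(\c.b)) (\a.a)) h) g))) r) s)
Step 2: ((\h.((((\b.(\c.b)) (\a.a)) h) r)) s)
Step 3: ((((\b.(\c.b)) (\a.a)) s) r)
Step 4: (((\c.(\a.a)) s) r)
Step 5: ((\a.a) r)
Step 6: r

Answer: r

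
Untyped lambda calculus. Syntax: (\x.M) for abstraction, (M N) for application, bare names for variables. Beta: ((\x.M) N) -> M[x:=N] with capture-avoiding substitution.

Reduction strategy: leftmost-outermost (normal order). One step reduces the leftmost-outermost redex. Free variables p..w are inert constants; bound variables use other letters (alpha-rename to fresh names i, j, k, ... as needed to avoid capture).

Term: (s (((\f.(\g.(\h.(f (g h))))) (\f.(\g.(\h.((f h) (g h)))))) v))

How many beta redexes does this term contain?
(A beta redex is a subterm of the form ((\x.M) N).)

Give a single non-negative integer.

Answer: 1

Derivation:
Term: (s (((\f.(\g.(\h.(f (g h))))) (\f.(\g.(\h.((f h) (g h)))))) v))
  Redex: ((\f.(\g.(\h.(f (g h))))) (\f.(\g.(\h.((f h) (g h))))))
Total redexes: 1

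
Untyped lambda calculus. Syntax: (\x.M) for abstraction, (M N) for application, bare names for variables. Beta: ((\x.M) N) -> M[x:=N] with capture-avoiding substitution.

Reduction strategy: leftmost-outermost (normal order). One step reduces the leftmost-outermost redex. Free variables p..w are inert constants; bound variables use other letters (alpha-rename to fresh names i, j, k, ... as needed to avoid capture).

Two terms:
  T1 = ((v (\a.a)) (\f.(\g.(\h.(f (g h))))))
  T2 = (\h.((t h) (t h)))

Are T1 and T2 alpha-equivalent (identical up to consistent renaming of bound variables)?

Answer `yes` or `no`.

Answer: no

Derivation:
Term 1: ((v (\a.a)) (\f.(\g.(\h.(f (g h))))))
Term 2: (\h.((t h) (t h)))
Alpha-equivalence: compare structure up to binder renaming.
Result: False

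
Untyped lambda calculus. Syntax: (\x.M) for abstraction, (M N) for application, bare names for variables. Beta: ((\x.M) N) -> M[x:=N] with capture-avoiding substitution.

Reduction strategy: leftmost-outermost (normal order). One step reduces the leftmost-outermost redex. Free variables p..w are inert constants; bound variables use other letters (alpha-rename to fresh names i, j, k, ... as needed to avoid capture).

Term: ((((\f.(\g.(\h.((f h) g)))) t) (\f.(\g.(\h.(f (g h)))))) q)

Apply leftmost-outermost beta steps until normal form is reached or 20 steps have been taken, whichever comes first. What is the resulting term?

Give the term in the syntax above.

Answer: ((t q) (\f.(\g.(\h.(f (g h))))))

Derivation:
Step 0: ((((\f.(\g.(\h.((f h) g)))) t) (\f.(\g.(\h.(f (g h)))))) q)
Step 1: (((\g.(\h.((t h) g))) (\f.(\g.(\h.(f (g h)))))) q)
Step 2: ((\h.((t h) (\f.(\g.(\h.(f (g h))))))) q)
Step 3: ((t q) (\f.(\g.(\h.(f (g h))))))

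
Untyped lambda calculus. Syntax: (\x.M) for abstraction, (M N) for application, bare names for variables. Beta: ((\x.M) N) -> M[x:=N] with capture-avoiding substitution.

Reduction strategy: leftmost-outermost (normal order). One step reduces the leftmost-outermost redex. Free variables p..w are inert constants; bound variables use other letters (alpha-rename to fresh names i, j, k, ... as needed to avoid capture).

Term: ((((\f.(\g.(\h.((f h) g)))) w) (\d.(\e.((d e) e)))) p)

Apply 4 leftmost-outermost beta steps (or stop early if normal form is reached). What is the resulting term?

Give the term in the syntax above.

Answer: ((w p) (\d.(\e.((d e) e))))

Derivation:
Step 0: ((((\f.(\g.(\h.((f h) g)))) w) (\d.(\e.((d e) e)))) p)
Step 1: (((\g.(\h.((w h) g))) (\d.(\e.((d e) e)))) p)
Step 2: ((\h.((w h) (\d.(\e.((d e) e))))) p)
Step 3: ((w p) (\d.(\e.((d e) e))))
Step 4: (normal form reached)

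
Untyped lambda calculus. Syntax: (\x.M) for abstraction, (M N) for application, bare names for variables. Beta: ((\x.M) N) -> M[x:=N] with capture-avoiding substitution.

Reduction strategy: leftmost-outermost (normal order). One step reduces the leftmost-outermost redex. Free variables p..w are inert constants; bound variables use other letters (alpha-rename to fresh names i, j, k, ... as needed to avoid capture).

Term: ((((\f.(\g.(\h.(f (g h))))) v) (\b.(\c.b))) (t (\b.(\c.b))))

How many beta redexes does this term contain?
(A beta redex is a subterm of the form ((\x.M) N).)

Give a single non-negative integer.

Term: ((((\f.(\g.(\h.(f (g h))))) v) (\b.(\c.b))) (t (\b.(\c.b))))
  Redex: ((\f.(\g.(\h.(f (g h))))) v)
Total redexes: 1

Answer: 1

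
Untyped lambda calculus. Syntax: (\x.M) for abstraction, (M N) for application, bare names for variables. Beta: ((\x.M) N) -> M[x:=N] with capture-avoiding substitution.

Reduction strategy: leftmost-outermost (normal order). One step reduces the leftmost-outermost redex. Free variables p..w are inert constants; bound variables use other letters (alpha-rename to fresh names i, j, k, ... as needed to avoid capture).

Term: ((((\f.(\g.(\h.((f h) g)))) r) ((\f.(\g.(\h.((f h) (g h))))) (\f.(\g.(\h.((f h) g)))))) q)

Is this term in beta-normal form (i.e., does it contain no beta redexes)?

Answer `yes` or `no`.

Term: ((((\f.(\g.(\h.((f h) g)))) r) ((\f.(\g.(\h.((f h) (g h))))) (\f.(\g.(\h.((f h) g)))))) q)
Found 2 beta redex(es).

Answer: no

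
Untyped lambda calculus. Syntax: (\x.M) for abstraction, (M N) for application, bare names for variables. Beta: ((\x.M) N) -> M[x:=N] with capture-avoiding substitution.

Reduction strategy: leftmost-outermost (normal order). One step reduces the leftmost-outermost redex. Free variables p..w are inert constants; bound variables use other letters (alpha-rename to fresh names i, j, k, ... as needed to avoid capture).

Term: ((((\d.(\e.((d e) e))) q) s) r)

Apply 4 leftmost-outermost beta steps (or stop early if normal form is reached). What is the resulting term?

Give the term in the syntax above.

Step 0: ((((\d.(\e.((d e) e))) q) s) r)
Step 1: (((\e.((q e) e)) s) r)
Step 2: (((q s) s) r)
Step 3: (normal form reached)

Answer: (((q s) s) r)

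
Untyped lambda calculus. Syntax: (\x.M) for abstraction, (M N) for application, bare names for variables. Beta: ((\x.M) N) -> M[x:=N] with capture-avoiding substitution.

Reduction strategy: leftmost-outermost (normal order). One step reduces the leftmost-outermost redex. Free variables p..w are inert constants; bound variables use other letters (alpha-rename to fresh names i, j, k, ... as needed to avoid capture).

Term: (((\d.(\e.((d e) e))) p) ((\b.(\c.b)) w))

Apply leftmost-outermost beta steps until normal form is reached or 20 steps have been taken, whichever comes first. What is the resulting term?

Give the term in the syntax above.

Answer: ((p (\c.w)) (\c.w))

Derivation:
Step 0: (((\d.(\e.((d e) e))) p) ((\b.(\c.b)) w))
Step 1: ((\e.((p e) e)) ((\b.(\c.b)) w))
Step 2: ((p ((\b.(\c.b)) w)) ((\b.(\c.b)) w))
Step 3: ((p (\c.w)) ((\b.(\c.b)) w))
Step 4: ((p (\c.w)) (\c.w))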